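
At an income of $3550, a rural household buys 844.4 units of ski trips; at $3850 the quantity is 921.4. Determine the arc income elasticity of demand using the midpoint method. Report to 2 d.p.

ΔQ = 921.4 − 844.4 = 77; midpoint Q̄ = (844.4 + 921.4)/2 = 882.9.
ΔI = 3850 − 3550 = 300; midpoint Ī = (3550 + 3850)/2 = 3700.
η = (ΔQ/Q̄) ÷ (ΔI/Ī) = (77/882.9) ÷ (300/3700) = 1.08.

1.08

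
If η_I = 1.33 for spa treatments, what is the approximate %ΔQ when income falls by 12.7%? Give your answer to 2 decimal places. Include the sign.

-16.89%

%ΔQ ≈ η × %ΔI = 1.33 × (-12.7%) = -16.89%.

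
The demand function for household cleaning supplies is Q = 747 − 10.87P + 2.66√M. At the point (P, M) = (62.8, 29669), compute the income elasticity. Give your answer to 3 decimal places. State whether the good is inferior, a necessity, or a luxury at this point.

At P = 62.8, M = 29669: Q = 522.541.
Holding P constant, ∂Q/∂M = 2.66/(2√M) = 0.00772147.
η_M = (∂Q/∂M)·(M/Q) = 0.00772147 × (29669/522.541) = 0.438.
Since 0 < η < 1, this is a necessity.

0.438 (necessity)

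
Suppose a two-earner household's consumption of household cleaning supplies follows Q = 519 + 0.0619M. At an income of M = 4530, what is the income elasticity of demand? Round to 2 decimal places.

At M = 4530: Q = 799.407.
dQ/dM = 0.0619.
η = (dQ/dM)·(M/Q) = 0.0619 × (4530/799.407) = 0.35.

0.35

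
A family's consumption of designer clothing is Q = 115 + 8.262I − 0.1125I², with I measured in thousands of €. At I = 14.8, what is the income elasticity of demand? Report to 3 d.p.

0.343

At I = 14.8: Q = 212.6356.
dQ/dI = 8.262 − 0.225I = 4.93200.
η = (dQ/dI)·(I/Q) = 4.93200 × (14.8/212.6356) = 0.343.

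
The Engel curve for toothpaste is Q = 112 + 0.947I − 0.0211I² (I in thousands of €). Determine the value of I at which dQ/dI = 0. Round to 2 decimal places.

dQ/dI = 0.947 − 0.0422I.
The good is inferior where dQ/dI < 0. Setting dQ/dI = 0 gives I = 0.947 / 0.0422 = 22.44.

22.44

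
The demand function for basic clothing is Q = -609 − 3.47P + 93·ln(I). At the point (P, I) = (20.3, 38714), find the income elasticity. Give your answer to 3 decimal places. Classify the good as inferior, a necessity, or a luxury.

0.307 (necessity)

At P = 20.3, I = 38714: Q = 303.007.
Holding P constant, ∂Q/∂I = 93/I = 0.00240223.
η_I = (∂Q/∂I)·(I/Q) = 0.00240223 × (38714/303.007) = 0.307.
Since 0 < η < 1, this is a necessity.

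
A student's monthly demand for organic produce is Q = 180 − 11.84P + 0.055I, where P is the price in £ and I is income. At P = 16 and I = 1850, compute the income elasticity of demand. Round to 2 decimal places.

At P = 16, I = 1850: Q = 92.310.
Holding P constant, ∂Q/∂I = 0.055.
η_I = (∂Q/∂I)·(I/Q) = 0.055 × (1850/92.310) = 1.10.

1.10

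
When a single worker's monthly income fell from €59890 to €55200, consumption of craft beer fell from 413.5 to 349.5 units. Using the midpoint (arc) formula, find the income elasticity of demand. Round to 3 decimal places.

ΔQ = 349.5 − 413.5 = -64; midpoint Q̄ = (413.5 + 349.5)/2 = 381.5.
ΔI = 55200 − 59890 = -4690; midpoint Ī = (59890 + 55200)/2 = 57545.
η = (ΔQ/Q̄) ÷ (ΔI/Ī) = (-64/381.5) ÷ (-4690/57545) = 2.058.

2.058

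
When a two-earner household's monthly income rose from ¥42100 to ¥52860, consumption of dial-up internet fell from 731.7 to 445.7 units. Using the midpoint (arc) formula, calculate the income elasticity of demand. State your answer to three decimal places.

-2.144

ΔQ = 445.7 − 731.7 = -286; midpoint Q̄ = (731.7 + 445.7)/2 = 588.7.
ΔI = 52860 − 42100 = 10760; midpoint Ī = (42100 + 52860)/2 = 47480.
η = (ΔQ/Q̄) ÷ (ΔI/Ī) = (-286/588.7) ÷ (10760/47480) = -2.144.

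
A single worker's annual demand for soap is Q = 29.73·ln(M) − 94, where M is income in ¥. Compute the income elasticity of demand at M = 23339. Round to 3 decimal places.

0.145

At M = 23339: Q = 205.021.
dQ/dM = 29.73/M = 0.00127383 at this income.
η = (dQ/dM)·(M/Q) = 0.00127383 × (23339/205.021) = 0.145.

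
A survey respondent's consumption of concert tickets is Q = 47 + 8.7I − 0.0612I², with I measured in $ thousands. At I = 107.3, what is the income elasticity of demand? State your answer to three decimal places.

At I = 107.3: Q = 275.8967.
dQ/dI = 8.7 − 0.1224I = -4.43352.
η = (dQ/dI)·(I/Q) = -4.43352 × (107.3/275.8967) = -1.724.

-1.724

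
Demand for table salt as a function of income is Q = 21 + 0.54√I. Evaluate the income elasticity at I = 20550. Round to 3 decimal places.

At I = 20550: Q = 98.410.
dQ/dI = 0.54/(2√I) = 0.00188347 at this income.
η = (dQ/dI)·(I/Q) = 0.00188347 × (20550/98.410) = 0.393.

0.393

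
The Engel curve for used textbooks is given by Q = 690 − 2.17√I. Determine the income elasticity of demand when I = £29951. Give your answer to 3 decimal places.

-0.597

At I = 29951: Q = 314.452.
dQ/dI = -2.17/(2√I) = -0.00626937 at this income.
η = (dQ/dI)·(I/Q) = -0.00626937 × (29951/314.452) = -0.597.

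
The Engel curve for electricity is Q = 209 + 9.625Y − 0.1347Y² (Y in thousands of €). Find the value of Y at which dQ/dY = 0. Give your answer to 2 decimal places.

dQ/dY = 9.625 − 0.2694Y.
The good is inferior where dQ/dY < 0. Setting dQ/dY = 0 gives Y = 9.625 / 0.2694 = 35.73.

35.73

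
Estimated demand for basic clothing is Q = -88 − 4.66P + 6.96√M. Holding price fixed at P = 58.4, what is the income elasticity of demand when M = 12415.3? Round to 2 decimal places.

At P = 58.4, M = 12415.3: Q = 415.367.
Holding P constant, ∂Q/∂M = 6.96/(2√M) = 0.0312321.
η_M = (∂Q/∂M)·(M/Q) = 0.0312321 × (12415.3/415.367) = 0.93.

0.93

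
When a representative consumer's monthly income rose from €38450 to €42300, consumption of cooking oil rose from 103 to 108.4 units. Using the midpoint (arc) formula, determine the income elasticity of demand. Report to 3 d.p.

0.536

ΔQ = 108.4 − 103 = 5.4; midpoint Q̄ = (103 + 108.4)/2 = 105.7.
ΔI = 42300 − 38450 = 3850; midpoint Ī = (38450 + 42300)/2 = 40375.
η = (ΔQ/Q̄) ÷ (ΔI/Ī) = (5.4/105.7) ÷ (3850/40375) = 0.536.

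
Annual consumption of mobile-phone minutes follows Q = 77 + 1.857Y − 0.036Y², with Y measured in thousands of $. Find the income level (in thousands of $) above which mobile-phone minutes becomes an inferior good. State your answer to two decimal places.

dQ/dY = 1.857 − 0.072Y.
The good is inferior where dQ/dY < 0. Setting dQ/dY = 0 gives Y = 1.857 / 0.072 = 25.79.

25.79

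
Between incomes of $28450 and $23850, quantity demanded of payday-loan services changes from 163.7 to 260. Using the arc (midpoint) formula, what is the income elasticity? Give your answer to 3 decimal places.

-2.584

ΔQ = 260 − 163.7 = 96.3; midpoint Q̄ = (163.7 + 260)/2 = 211.85.
ΔI = 23850 − 28450 = -4600; midpoint Ī = (28450 + 23850)/2 = 26150.
η = (ΔQ/Q̄) ÷ (ΔI/Ī) = (96.3/211.85) ÷ (-4600/26150) = -2.584.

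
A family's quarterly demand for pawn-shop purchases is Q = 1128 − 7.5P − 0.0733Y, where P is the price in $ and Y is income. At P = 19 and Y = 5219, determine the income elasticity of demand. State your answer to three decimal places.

-0.634

At P = 19, Y = 5219: Q = 602.947.
Holding P constant, ∂Q/∂Y = −0.0733.
η_Y = (∂Q/∂Y)·(Y/Q) = -0.0733 × (5219/602.947) = -0.634.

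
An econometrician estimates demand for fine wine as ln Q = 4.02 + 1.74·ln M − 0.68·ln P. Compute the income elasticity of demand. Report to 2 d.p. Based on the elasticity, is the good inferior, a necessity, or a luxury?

In a log-linear demand, the coefficient on ln M is the income elasticity.
So η = 1.74.
η > 1 ⇒ luxury.

1.74 (luxury)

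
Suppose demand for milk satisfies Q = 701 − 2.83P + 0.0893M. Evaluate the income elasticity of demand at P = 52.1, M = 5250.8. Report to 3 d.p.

0.459

At P = 52.1, M = 5250.8: Q = 1022.453.
Holding P constant, ∂Q/∂M = 0.0893.
η_M = (∂Q/∂M)·(M/Q) = 0.0893 × (5250.8/1022.453) = 0.459.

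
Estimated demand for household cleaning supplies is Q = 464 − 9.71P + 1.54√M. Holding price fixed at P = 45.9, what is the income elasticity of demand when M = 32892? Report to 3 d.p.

At P = 45.9, M = 32892: Q = 297.608.
Holding P constant, ∂Q/∂M = 1.54/(2√M) = 0.00424566.
η_M = (∂Q/∂M)·(M/Q) = 0.00424566 × (32892/297.608) = 0.469.

0.469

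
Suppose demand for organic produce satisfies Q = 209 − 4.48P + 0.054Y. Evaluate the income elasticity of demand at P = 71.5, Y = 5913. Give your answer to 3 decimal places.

1.535

At P = 71.5, Y = 5913: Q = 207.982.
Holding P constant, ∂Q/∂Y = 0.054.
η_Y = (∂Q/∂Y)·(Y/Q) = 0.054 × (5913/207.982) = 1.535.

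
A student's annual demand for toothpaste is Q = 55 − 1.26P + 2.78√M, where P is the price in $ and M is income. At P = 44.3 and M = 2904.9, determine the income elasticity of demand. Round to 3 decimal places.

0.503

At P = 44.3, M = 2904.9: Q = 149.016.
Holding P constant, ∂Q/∂M = 2.78/(2√M) = 0.0257899.
η_M = (∂Q/∂M)·(M/Q) = 0.0257899 × (2904.9/149.016) = 0.503.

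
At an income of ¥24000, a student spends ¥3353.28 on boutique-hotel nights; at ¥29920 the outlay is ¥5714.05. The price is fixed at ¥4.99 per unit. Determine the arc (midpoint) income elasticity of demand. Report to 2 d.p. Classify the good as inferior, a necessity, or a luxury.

2.37 (luxury)

With a constant price, Q₁ = 3353.28/4.99 = 672.000 and Q₂ = 5714.05/4.99 = 1145.100 (equivalently, work directly with expenditure since P cancels).
Midpoint %ΔQ = (5714.05 − 3353.28)/4533.67 = 0.52072; midpoint %ΔI = (29920 − 24000)/26960 = 0.21958.
η = 0.52072 / 0.21958 = 2.37.
η > 1 ⇒ luxury.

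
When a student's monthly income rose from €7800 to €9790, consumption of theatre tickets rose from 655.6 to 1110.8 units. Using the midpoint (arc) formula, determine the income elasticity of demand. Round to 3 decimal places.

ΔQ = 1110.8 − 655.6 = 455.2; midpoint Q̄ = (655.6 + 1110.8)/2 = 883.2.
ΔI = 9790 − 7800 = 1990; midpoint Ī = (7800 + 9790)/2 = 8795.
η = (ΔQ/Q̄) ÷ (ΔI/Ī) = (455.2/883.2) ÷ (1990/8795) = 2.278.

2.278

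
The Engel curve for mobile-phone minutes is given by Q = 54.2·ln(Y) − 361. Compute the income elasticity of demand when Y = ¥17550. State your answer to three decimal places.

At Y = 17550: Q = 168.686.
dQ/dY = 54.2/Y = 0.00308832 at this income.
η = (dQ/dY)·(Y/Q) = 0.00308832 × (17550/168.686) = 0.321.

0.321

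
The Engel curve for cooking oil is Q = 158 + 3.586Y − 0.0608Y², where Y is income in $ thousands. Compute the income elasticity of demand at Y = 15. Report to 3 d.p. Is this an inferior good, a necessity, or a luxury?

0.133 (necessity)

At Y = 15: Q = 198.1100.
dQ/dY = 3.586 − 0.1216Y = 1.76200.
η = (dQ/dY)·(Y/Q) = 1.76200 × (15/198.1100) = 0.133.
0 < η < 1 ⇒ necessity.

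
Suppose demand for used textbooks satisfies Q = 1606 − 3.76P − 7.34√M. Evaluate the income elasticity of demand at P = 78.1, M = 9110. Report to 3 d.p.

-0.573

At P = 78.1, M = 9110: Q = 611.768.
Holding P constant, ∂Q/∂M = -7.34/(2√M) = -0.0384509.
η_M = (∂Q/∂M)·(M/Q) = -0.0384509 × (9110/611.768) = -0.573.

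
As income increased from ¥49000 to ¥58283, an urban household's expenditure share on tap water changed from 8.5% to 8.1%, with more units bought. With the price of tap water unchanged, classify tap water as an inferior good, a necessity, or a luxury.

necessity

Quantity rises but the budget share falls as income rises, so 0 < η < 1.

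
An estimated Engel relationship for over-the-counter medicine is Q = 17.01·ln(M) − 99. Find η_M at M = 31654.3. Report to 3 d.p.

At M = 31654.3: Q = 77.268.
dQ/dM = 17.01/M = 0.000537368 at this income.
η = (dQ/dM)·(M/Q) = 0.000537368 × (31654.3/77.268) = 0.220.

0.220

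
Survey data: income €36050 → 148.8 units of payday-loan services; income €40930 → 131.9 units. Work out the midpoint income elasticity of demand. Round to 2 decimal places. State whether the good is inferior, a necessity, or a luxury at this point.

ΔQ = 131.9 − 148.8 = -16.9; midpoint Q̄ = (148.8 + 131.9)/2 = 140.35.
ΔI = 40930 − 36050 = 4880; midpoint Ī = (36050 + 40930)/2 = 38490.
η = (ΔQ/Q̄) ÷ (ΔI/Ī) = (-16.9/140.35) ÷ (4880/38490) = -0.95.
η < 0 ⇒ inferior good.

-0.95 (inferior good)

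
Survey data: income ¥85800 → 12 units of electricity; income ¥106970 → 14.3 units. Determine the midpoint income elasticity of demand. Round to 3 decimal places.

0.796

ΔQ = 14.3 − 12 = 2.3; midpoint Q̄ = (12 + 14.3)/2 = 13.15.
ΔI = 106970 − 85800 = 21170; midpoint Ī = (85800 + 106970)/2 = 96385.
η = (ΔQ/Q̄) ÷ (ΔI/Ī) = (2.3/13.15) ÷ (21170/96385) = 0.796.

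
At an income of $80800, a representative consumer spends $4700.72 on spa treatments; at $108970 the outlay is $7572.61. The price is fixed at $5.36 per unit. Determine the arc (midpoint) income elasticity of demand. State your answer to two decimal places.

With a constant price, Q₁ = 4700.72/5.36 = 877.000 and Q₂ = 7572.61/5.36 = 1412.800 (equivalently, work directly with expenditure since P cancels).
Midpoint %ΔQ = (7572.61 − 4700.72)/6136.67 = 0.46799; midpoint %ΔI = (108970 − 80800)/94885 = 0.29689.
η = 0.46799 / 0.29689 = 1.58.

1.58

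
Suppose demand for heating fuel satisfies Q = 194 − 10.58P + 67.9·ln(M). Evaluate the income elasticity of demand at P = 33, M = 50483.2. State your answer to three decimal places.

At P = 33, M = 50483.2: Q = 580.176.
Holding P constant, ∂Q/∂M = 67.9/M = 0.001345.
η_M = (∂Q/∂M)·(M/Q) = 0.001345 × (50483.2/580.176) = 0.117.

0.117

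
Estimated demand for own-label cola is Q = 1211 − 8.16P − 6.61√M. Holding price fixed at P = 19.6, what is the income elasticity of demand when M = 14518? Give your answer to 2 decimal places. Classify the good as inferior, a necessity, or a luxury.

-1.56 (inferior good)

At P = 19.6, M = 14518: Q = 254.621.
Holding P constant, ∂Q/∂M = -6.61/(2√M) = -0.0274295.
η_M = (∂Q/∂M)·(M/Q) = -0.0274295 × (14518/254.621) = -1.56.
Since η < 0, this is an inferior good.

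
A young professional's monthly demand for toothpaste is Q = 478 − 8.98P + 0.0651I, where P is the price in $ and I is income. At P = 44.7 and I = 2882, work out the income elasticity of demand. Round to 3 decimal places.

0.710

At P = 44.7, I = 2882: Q = 264.212.
Holding P constant, ∂Q/∂I = 0.0651.
η_I = (∂Q/∂I)·(I/Q) = 0.0651 × (2882/264.212) = 0.710.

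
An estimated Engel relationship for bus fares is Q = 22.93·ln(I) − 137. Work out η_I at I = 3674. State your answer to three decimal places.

0.448

At I = 3674: Q = 51.233.
dQ/dI = 22.93/I = 0.00624115 at this income.
η = (dQ/dI)·(I/Q) = 0.00624115 × (3674/51.233) = 0.448.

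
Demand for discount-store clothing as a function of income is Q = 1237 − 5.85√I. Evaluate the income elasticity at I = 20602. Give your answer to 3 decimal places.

-1.057

At I = 20602: Q = 397.326.
dQ/dI = -5.85/(2√I) = -0.0203785 at this income.
η = (dQ/dI)·(I/Q) = -0.0203785 × (20602/397.326) = -1.057.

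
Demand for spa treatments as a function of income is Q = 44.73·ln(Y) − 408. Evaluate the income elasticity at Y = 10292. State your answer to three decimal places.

At Y = 10292: Q = 5.266.
dQ/dY = 44.73/Y = 0.00434609 at this income.
η = (dQ/dY)·(Y/Q) = 0.00434609 × (10292/5.266) = 8.494.

8.494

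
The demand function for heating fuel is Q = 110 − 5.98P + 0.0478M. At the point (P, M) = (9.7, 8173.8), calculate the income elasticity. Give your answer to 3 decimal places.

0.883

At P = 9.7, M = 8173.8: Q = 442.702.
Holding P constant, ∂Q/∂M = 0.0478.
η_M = (∂Q/∂M)·(M/Q) = 0.0478 × (8173.8/442.702) = 0.883.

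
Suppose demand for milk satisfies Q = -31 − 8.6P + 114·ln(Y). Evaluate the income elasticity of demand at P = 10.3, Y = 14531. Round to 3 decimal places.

At P = 10.3, Y = 14531: Q = 973.001.
Holding P constant, ∂Q/∂Y = 114/Y = 0.0078453.
η_Y = (∂Q/∂Y)·(Y/Q) = 0.0078453 × (14531/973.001) = 0.117.

0.117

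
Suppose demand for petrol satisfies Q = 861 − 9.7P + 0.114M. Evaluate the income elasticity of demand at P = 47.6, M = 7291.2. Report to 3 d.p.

At P = 47.6, M = 7291.2: Q = 1230.477.
Holding P constant, ∂Q/∂M = 0.114.
η_M = (∂Q/∂M)·(M/Q) = 0.114 × (7291.2/1230.477) = 0.676.

0.676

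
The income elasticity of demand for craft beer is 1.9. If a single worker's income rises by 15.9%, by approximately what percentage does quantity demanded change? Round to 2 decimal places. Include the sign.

30.21%

%ΔQ ≈ η × %ΔI = 1.9 × 15.9% = 30.21%.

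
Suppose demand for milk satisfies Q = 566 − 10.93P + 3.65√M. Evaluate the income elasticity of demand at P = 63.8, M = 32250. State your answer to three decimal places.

At P = 63.8, M = 32250: Q = 524.143.
Holding P constant, ∂Q/∂M = 3.65/(2√M) = 0.0101624.
η_M = (∂Q/∂M)·(M/Q) = 0.0101624 × (32250/524.143) = 0.625.

0.625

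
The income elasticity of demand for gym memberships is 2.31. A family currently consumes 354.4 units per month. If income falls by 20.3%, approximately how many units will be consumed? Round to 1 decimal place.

188.2

%ΔQ ≈ η × %ΔI = 2.31 × (-20.3%) = -46.893%.
New Q ≈ 354.4 × (1 − 0.46893) = 188.2.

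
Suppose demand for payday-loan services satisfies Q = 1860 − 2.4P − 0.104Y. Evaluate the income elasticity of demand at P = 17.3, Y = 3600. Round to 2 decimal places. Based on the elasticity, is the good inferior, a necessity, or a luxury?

At P = 17.3, Y = 3600: Q = 1444.080.
Holding P constant, ∂Q/∂Y = −0.104.
η_Y = (∂Q/∂Y)·(Y/Q) = -0.104 × (3600/1444.080) = -0.26.
Since η < 0, this is an inferior good.

-0.26 (inferior good)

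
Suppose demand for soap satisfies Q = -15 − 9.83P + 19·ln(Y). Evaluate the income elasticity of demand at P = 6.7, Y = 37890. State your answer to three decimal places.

0.159

At P = 6.7, Y = 37890: Q = 119.445.
Holding P constant, ∂Q/∂Y = 19/Y = 0.000501452.
η_Y = (∂Q/∂Y)·(Y/Q) = 0.000501452 × (37890/119.445) = 0.159.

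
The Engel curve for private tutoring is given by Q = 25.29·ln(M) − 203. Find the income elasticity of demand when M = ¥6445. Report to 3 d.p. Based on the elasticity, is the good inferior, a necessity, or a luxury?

At M = 6445: Q = 18.820.
dQ/dM = 25.29/M = 0.00392397 at this income.
η = (dQ/dM)·(M/Q) = 0.00392397 × (6445/18.820) = 1.344.
Since η > 1, the good is a luxury.

1.344 (luxury)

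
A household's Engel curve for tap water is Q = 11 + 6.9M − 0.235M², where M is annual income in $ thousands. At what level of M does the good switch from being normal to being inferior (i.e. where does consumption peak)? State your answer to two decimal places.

dQ/dM = 6.9 − 0.47M.
The good is inferior where dQ/dM < 0. Setting dQ/dM = 0 gives M = 6.9 / 0.47 = 14.68.

14.68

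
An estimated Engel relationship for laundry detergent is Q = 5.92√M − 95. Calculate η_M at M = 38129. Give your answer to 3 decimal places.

At M = 38129: Q = 1060.978.
dQ/dM = 5.92/(2√M) = 0.0151588 at this income.
η = (dQ/dM)·(M/Q) = 0.0151588 × (38129/1060.978) = 0.545.

0.545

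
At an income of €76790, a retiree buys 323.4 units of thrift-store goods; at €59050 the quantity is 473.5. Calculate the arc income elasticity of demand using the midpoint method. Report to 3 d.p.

-1.442

ΔQ = 473.5 − 323.4 = 150.1; midpoint Q̄ = (323.4 + 473.5)/2 = 398.45.
ΔI = 59050 − 76790 = -17740; midpoint Ī = (76790 + 59050)/2 = 67920.
η = (ΔQ/Q̄) ÷ (ΔI/Ī) = (150.1/398.45) ÷ (-17740/67920) = -1.442.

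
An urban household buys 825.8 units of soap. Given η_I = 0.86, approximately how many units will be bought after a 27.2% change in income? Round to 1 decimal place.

1019.0

%ΔQ ≈ η × %ΔI = 0.86 × 27.2% = 23.392%.
New Q ≈ 825.8 × (1 + 0.23392) = 1019.0.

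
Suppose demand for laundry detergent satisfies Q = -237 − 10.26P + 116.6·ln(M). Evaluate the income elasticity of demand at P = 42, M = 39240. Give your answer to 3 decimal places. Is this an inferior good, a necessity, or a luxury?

0.206 (necessity)

At P = 42, M = 39240: Q = 565.411.
Holding P constant, ∂Q/∂M = 116.6/M = 0.00297146.
η_M = (∂Q/∂M)·(M/Q) = 0.00297146 × (39240/565.411) = 0.206.
Since 0 < η < 1, this is a necessity.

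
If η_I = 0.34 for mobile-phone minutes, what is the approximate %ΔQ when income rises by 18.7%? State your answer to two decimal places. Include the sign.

%ΔQ ≈ η × %ΔI = 0.34 × 18.7% = 6.36%.

6.36%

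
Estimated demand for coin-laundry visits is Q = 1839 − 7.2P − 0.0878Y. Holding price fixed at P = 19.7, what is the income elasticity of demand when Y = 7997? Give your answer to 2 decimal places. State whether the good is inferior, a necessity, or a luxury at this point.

At P = 19.7, Y = 7997: Q = 995.023.
Holding P constant, ∂Q/∂Y = −0.0878.
η_Y = (∂Q/∂Y)·(Y/Q) = -0.0878 × (7997/995.023) = -0.71.
Since η < 0, this is an inferior good.

-0.71 (inferior good)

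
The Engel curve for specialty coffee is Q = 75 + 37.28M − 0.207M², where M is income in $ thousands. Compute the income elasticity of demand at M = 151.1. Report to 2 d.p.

At M = 151.1: Q = 981.9475.
dQ/dM = 37.28 − 0.414M = -25.27540.
η = (dQ/dM)·(M/Q) = -25.27540 × (151.1/981.9475) = -3.89.

-3.89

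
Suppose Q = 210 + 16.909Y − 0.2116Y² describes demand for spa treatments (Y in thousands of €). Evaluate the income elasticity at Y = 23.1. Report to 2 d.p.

0.34

At Y = 23.1: Q = 487.6860.
dQ/dY = 16.909 − 0.4232Y = 7.13308.
η = (dQ/dY)·(Y/Q) = 7.13308 × (23.1/487.6860) = 0.34.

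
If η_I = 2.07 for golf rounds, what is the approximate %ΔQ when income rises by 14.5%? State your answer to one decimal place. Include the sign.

30.0%

%ΔQ ≈ η × %ΔI = 2.07 × 14.5% = 30.0%.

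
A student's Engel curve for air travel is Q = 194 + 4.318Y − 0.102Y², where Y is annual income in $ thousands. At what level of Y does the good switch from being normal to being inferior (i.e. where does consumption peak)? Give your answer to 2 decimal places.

21.17

dQ/dY = 4.318 − 0.204Y.
The good is inferior where dQ/dY < 0. Setting dQ/dY = 0 gives Y = 4.318 / 0.204 = 21.17.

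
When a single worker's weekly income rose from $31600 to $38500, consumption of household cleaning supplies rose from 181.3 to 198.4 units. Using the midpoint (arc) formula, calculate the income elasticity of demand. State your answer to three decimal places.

0.458

ΔQ = 198.4 − 181.3 = 17.1; midpoint Q̄ = (181.3 + 198.4)/2 = 189.85.
ΔI = 38500 − 31600 = 6900; midpoint Ī = (31600 + 38500)/2 = 35050.
η = (ΔQ/Q̄) ÷ (ΔI/Ī) = (17.1/189.85) ÷ (6900/35050) = 0.458.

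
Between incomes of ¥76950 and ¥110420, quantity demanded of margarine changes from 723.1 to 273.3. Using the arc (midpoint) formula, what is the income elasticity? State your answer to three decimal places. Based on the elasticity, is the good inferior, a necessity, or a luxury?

ΔQ = 273.3 − 723.1 = -449.8; midpoint Q̄ = (723.1 + 273.3)/2 = 498.2.
ΔI = 110420 − 76950 = 33470; midpoint Ī = (76950 + 110420)/2 = 93685.
η = (ΔQ/Q̄) ÷ (ΔI/Ī) = (-449.8/498.2) ÷ (33470/93685) = -2.527.
η < 0 ⇒ inferior good.

-2.527 (inferior good)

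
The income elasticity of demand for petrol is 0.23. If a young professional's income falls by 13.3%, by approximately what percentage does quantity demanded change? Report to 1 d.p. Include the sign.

%ΔQ ≈ η × %ΔI = 0.23 × (-13.3%) = -3.1%.

-3.1%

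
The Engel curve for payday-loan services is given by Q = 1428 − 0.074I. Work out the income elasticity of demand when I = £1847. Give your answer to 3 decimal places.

-0.106

At I = 1847: Q = 1291.322.
dQ/dI = −0.074.
η = (dQ/dI)·(I/Q) = -0.074 × (1847/1291.322) = -0.106.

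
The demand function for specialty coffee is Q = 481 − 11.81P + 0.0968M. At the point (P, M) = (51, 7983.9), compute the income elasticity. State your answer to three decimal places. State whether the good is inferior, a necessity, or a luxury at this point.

At P = 51, M = 7983.9: Q = 651.532.
Holding P constant, ∂Q/∂M = 0.0968.
η_M = (∂Q/∂M)·(M/Q) = 0.0968 × (7983.9/651.532) = 1.186.
Since η > 1, this is a luxury.

1.186 (luxury)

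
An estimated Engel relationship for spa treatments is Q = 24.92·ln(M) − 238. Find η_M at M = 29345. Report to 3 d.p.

At M = 29345: Q = 18.349.
dQ/dM = 24.92/M = 0.000849208 at this income.
η = (dQ/dM)·(M/Q) = 0.000849208 × (29345/18.349) = 1.358.

1.358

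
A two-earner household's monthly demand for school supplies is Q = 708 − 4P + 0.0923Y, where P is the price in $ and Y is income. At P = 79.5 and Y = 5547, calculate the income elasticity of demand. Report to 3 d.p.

At P = 79.5, Y = 5547: Q = 901.988.
Holding P constant, ∂Q/∂Y = 0.0923.
η_Y = (∂Q/∂Y)·(Y/Q) = 0.0923 × (5547/901.988) = 0.568.

0.568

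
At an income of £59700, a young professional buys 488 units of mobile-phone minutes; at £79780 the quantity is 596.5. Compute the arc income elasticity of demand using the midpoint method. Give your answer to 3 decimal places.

ΔQ = 596.5 − 488 = 108.5; midpoint Q̄ = (488 + 596.5)/2 = 542.25.
ΔI = 79780 − 59700 = 20080; midpoint Ī = (59700 + 79780)/2 = 69740.
η = (ΔQ/Q̄) ÷ (ΔI/Ī) = (108.5/542.25) ÷ (20080/69740) = 0.695.

0.695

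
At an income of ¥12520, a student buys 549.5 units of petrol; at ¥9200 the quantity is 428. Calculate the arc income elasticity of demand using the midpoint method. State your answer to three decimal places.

0.813

ΔQ = 428 − 549.5 = -121.5; midpoint Q̄ = (549.5 + 428)/2 = 488.75.
ΔI = 9200 − 12520 = -3320; midpoint Ī = (12520 + 9200)/2 = 10860.
η = (ΔQ/Q̄) ÷ (ΔI/Ī) = (-121.5/488.75) ÷ (-3320/10860) = 0.813.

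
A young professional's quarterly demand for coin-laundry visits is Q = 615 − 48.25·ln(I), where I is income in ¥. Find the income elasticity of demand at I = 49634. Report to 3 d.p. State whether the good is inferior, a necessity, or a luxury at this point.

-0.517 (inferior good)

At I = 49634: Q = 93.300.
dQ/dI = -48.25/I = -0.000972116 at this income.
η = (dQ/dI)·(I/Q) = -0.000972116 × (49634/93.300) = -0.517.
Since η < 0, the good is an inferior good.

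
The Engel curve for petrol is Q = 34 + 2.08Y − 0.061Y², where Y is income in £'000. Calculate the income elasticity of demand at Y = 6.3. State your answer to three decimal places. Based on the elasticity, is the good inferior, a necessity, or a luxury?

0.185 (necessity)

At Y = 6.3: Q = 44.6829.
dQ/dY = 2.08 − 0.122Y = 1.31140.
η = (dQ/dY)·(Y/Q) = 1.31140 × (6.3/44.6829) = 0.185.
0 < η < 1 ⇒ necessity.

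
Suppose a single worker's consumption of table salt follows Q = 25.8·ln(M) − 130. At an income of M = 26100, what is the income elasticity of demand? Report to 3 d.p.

At M = 26100: Q = 132.378.
dQ/dM = 25.8/M = 0.000988506 at this income.
η = (dQ/dM)·(M/Q) = 0.000988506 × (26100/132.378) = 0.195.

0.195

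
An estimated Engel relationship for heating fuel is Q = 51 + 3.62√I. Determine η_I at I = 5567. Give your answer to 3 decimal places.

At I = 5567: Q = 321.097.
dQ/dI = 3.62/(2√I) = 0.0242587 at this income.
η = (dQ/dI)·(I/Q) = 0.0242587 × (5567/321.097) = 0.421.

0.421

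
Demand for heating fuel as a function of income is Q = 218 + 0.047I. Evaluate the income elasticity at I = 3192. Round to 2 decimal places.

0.41

At I = 3192: Q = 368.024.
dQ/dI = 0.047.
η = (dQ/dI)·(I/Q) = 0.047 × (3192/368.024) = 0.41.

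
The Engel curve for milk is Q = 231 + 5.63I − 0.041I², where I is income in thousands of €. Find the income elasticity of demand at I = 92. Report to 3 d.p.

-0.438

At I = 92: Q = 401.9360.
dQ/dI = 5.63 − 0.082I = -1.91400.
η = (dQ/dI)·(I/Q) = -1.91400 × (92/401.9360) = -0.438.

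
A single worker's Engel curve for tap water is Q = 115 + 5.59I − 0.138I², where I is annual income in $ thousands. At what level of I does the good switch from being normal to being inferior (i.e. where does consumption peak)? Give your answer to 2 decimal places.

dQ/dI = 5.59 − 0.276I.
The good is inferior where dQ/dI < 0. Setting dQ/dI = 0 gives I = 5.59 / 0.276 = 20.25.

20.25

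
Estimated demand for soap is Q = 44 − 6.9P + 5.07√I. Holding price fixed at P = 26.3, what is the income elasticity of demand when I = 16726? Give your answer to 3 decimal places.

At P = 26.3, I = 16726: Q = 518.228.
Holding P constant, ∂Q/∂I = 5.07/(2√I) = 0.0196012.
η_I = (∂Q/∂I)·(I/Q) = 0.0196012 × (16726/518.228) = 0.633.

0.633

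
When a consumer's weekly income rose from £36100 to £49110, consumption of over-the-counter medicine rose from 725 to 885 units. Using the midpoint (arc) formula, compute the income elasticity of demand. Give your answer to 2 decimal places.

0.65

ΔQ = 885 − 725 = 160; midpoint Q̄ = (725 + 885)/2 = 805.
ΔI = 49110 − 36100 = 13010; midpoint Ī = (36100 + 49110)/2 = 42605.
η = (ΔQ/Q̄) ÷ (ΔI/Ī) = (160/805) ÷ (13010/42605) = 0.65.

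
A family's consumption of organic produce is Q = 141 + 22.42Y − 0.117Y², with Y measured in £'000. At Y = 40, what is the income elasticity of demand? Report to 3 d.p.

0.614

At Y = 40: Q = 850.6000.
dQ/dY = 22.42 − 0.234Y = 13.06000.
η = (dQ/dY)·(Y/Q) = 13.06000 × (40/850.6000) = 0.614.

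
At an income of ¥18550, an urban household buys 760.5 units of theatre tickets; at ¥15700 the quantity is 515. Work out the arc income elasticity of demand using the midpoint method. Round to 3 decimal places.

ΔQ = 515 − 760.5 = -245.5; midpoint Q̄ = (760.5 + 515)/2 = 637.75.
ΔI = 15700 − 18550 = -2850; midpoint Ī = (18550 + 15700)/2 = 17125.
η = (ΔQ/Q̄) ÷ (ΔI/Ī) = (-245.5/637.75) ÷ (-2850/17125) = 2.313.

2.313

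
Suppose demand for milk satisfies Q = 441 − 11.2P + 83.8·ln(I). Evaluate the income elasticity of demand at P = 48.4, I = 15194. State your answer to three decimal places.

At P = 48.4, I = 15194: Q = 705.801.
Holding P constant, ∂Q/∂I = 83.8/I = 0.00551534.
η_I = (∂Q/∂I)·(I/Q) = 0.00551534 × (15194/705.801) = 0.119.

0.119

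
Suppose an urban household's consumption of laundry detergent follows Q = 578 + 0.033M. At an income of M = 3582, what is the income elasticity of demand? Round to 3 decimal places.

At M = 3582: Q = 696.206.
dQ/dM = 0.033.
η = (dQ/dM)·(M/Q) = 0.033 × (3582/696.206) = 0.170.

0.170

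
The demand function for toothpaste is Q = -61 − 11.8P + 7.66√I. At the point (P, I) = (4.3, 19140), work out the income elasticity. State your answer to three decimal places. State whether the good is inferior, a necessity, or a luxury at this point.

0.559 (necessity)

At P = 4.3, I = 19140: Q = 948.001.
Holding P constant, ∂Q/∂I = 7.66/(2√I) = 0.0276839.
η_I = (∂Q/∂I)·(I/Q) = 0.0276839 × (19140/948.001) = 0.559.
Since 0 < η < 1, this is a necessity.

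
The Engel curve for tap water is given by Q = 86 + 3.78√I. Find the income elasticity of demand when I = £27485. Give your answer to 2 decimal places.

0.44

At I = 27485: Q = 712.671.
dQ/dI = 3.78/(2√I) = 0.0114002 at this income.
η = (dQ/dI)·(I/Q) = 0.0114002 × (27485/712.671) = 0.44.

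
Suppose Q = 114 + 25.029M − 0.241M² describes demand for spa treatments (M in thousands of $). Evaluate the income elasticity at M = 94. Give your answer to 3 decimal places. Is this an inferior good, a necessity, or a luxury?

At M = 94: Q = 337.2500.
dQ/dM = 25.029 − 0.482M = -20.27900.
η = (dQ/dM)·(M/Q) = -20.27900 × (94/337.2500) = -5.652.
η < 0 ⇒ inferior good.

-5.652 (inferior good)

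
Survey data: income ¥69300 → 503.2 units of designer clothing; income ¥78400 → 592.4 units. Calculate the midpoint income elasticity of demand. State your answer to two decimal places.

1.32

ΔQ = 592.4 − 503.2 = 89.2; midpoint Q̄ = (503.2 + 592.4)/2 = 547.8.
ΔI = 78400 − 69300 = 9100; midpoint Ī = (69300 + 78400)/2 = 73850.
η = (ΔQ/Q̄) ÷ (ΔI/Ī) = (89.2/547.8) ÷ (9100/73850) = 1.32.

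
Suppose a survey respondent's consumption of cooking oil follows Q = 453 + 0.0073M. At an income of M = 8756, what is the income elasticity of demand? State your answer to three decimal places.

At M = 8756: Q = 516.919.
dQ/dM = 0.0073.
η = (dQ/dM)·(M/Q) = 0.0073 × (8756/516.919) = 0.124.

0.124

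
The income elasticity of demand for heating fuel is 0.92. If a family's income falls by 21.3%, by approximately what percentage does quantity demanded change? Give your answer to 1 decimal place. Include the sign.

%ΔQ ≈ η × %ΔI = 0.92 × (-21.3%) = -19.6%.

-19.6%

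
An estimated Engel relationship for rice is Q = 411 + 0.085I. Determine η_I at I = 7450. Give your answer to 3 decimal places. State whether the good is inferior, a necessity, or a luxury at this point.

0.606 (necessity)

At I = 7450: Q = 1044.250.
dQ/dI = 0.085.
η = (dQ/dI)·(I/Q) = 0.085 × (7450/1044.250) = 0.606.
Since 0 < η < 1, the good is a necessity.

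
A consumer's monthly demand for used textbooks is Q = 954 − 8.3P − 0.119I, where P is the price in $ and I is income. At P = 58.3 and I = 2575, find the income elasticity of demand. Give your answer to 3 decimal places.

At P = 58.3, I = 2575: Q = 163.685.
Holding P constant, ∂Q/∂I = −0.119.
η_I = (∂Q/∂I)·(I/Q) = -0.119 × (2575/163.685) = -1.872.

-1.872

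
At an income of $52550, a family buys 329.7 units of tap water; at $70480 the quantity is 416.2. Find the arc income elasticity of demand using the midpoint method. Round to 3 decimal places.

0.796

ΔQ = 416.2 − 329.7 = 86.5; midpoint Q̄ = (329.7 + 416.2)/2 = 372.95.
ΔI = 70480 − 52550 = 17930; midpoint Ī = (52550 + 70480)/2 = 61515.
η = (ΔQ/Q̄) ÷ (ΔI/Ī) = (86.5/372.95) ÷ (17930/61515) = 0.796.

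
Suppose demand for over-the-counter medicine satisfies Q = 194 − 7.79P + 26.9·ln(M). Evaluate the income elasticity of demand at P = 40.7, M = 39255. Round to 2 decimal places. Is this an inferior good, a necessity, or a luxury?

At P = 40.7, M = 39255: Q = 161.491.
Holding P constant, ∂Q/∂M = 26.9/M = 0.000685263.
η_M = (∂Q/∂M)·(M/Q) = 0.000685263 × (39255/161.491) = 0.17.
Since 0 < η < 1, this is a necessity.

0.17 (necessity)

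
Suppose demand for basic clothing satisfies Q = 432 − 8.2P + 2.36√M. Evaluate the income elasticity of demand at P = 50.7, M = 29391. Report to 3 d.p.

0.481

At P = 50.7, M = 29391: Q = 420.854.
Holding P constant, ∂Q/∂M = 2.36/(2√M) = 0.00688295.
η_M = (∂Q/∂M)·(M/Q) = 0.00688295 × (29391/420.854) = 0.481.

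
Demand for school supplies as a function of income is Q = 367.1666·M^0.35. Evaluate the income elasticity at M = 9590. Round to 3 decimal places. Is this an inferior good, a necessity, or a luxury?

For Q = A·M^β the income elasticity is constant and equal to β.
Here β = 0.35, so η = 0.350.
Since 0 < η < 1, the good is a necessity.

0.350 (necessity)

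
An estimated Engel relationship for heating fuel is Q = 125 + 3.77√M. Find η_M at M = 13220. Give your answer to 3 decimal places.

0.388

At M = 13220: Q = 558.468.
dQ/dM = 3.77/(2√M) = 0.0163944 at this income.
η = (dQ/dM)·(M/Q) = 0.0163944 × (13220/558.468) = 0.388.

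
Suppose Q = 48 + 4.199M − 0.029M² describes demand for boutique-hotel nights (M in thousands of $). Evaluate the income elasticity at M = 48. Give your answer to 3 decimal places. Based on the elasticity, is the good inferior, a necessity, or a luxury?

At M = 48: Q = 182.7360.
dQ/dM = 4.199 − 0.058M = 1.41500.
η = (dQ/dM)·(M/Q) = 1.41500 × (48/182.7360) = 0.372.
0 < η < 1 ⇒ necessity.

0.372 (necessity)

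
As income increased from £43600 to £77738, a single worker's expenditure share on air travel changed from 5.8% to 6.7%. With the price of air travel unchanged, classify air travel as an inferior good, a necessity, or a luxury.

luxury

The budget share rises as income rises, so η > 1.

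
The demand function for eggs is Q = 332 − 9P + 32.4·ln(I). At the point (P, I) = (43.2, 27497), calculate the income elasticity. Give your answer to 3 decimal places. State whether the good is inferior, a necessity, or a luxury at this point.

0.118 (necessity)

At P = 43.2, I = 27497: Q = 274.387.
Holding P constant, ∂Q/∂I = 32.4/I = 0.00117831.
η_I = (∂Q/∂I)·(I/Q) = 0.00117831 × (27497/274.387) = 0.118.
Since 0 < η < 1, this is a necessity.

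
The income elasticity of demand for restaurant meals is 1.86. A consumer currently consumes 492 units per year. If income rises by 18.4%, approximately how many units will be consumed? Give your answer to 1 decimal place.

%ΔQ ≈ η × %ΔI = 1.86 × 18.4% = 34.224%.
New Q ≈ 492 × (1 + 0.34224) = 660.4.

660.4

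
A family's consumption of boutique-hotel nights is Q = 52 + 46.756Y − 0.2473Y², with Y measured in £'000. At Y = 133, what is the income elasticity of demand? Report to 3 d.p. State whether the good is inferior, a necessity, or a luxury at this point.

At Y = 133: Q = 1896.0583.
dQ/dY = 46.756 − 0.4946Y = -19.02580.
η = (dQ/dY)·(Y/Q) = -19.02580 × (133/1896.0583) = -1.335.
η < 0 ⇒ inferior good.

-1.335 (inferior good)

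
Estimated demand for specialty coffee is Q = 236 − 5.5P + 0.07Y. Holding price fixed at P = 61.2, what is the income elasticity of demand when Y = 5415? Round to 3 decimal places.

At P = 61.2, Y = 5415: Q = 278.450.
Holding P constant, ∂Q/∂Y = 0.07.
η_Y = (∂Q/∂Y)·(Y/Q) = 0.07 × (5415/278.450) = 1.361.

1.361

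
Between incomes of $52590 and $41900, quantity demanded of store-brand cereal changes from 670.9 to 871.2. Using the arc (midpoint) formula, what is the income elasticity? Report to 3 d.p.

ΔQ = 871.2 − 670.9 = 200.3; midpoint Q̄ = (670.9 + 871.2)/2 = 771.05.
ΔI = 41900 − 52590 = -10690; midpoint Ī = (52590 + 41900)/2 = 47245.
η = (ΔQ/Q̄) ÷ (ΔI/Ī) = (200.3/771.05) ÷ (-10690/47245) = -1.148.

-1.148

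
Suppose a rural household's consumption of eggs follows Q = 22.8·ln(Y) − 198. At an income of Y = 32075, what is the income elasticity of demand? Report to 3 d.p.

0.591

At Y = 32075: Q = 38.569.
dQ/dY = 22.8/Y = 0.000710834 at this income.
η = (dQ/dY)·(Y/Q) = 0.000710834 × (32075/38.569) = 0.591.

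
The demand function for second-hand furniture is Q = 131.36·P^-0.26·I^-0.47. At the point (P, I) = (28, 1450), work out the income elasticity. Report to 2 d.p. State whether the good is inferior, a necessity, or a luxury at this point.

-0.47 (inferior good)

For a multiplicative demand Q = A·P^α·I^β, the income elasticity is β everywhere.
Here β = -0.47, so η = -0.47.
Since η < 0, this is an inferior good.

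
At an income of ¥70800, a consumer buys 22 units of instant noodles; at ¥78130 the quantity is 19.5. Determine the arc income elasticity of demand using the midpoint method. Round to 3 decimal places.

ΔQ = 19.5 − 22 = -2.5; midpoint Q̄ = (22 + 19.5)/2 = 20.75.
ΔI = 78130 − 70800 = 7330; midpoint Ī = (70800 + 78130)/2 = 74465.
η = (ΔQ/Q̄) ÷ (ΔI/Ī) = (-2.5/20.75) ÷ (7330/74465) = -1.224.

-1.224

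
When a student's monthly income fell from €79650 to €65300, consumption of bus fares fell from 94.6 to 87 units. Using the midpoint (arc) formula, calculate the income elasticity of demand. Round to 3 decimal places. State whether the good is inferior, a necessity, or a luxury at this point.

0.423 (necessity)

ΔQ = 87 − 94.6 = -7.6; midpoint Q̄ = (94.6 + 87)/2 = 90.8.
ΔI = 65300 − 79650 = -14350; midpoint Ī = (79650 + 65300)/2 = 72475.
η = (ΔQ/Q̄) ÷ (ΔI/Ī) = (-7.6/90.8) ÷ (-14350/72475) = 0.423.
0 < η < 1 ⇒ necessity.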